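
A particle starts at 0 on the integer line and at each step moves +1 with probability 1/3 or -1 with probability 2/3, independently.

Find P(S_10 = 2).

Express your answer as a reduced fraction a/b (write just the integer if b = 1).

To reach position 2 after 10 steps: need 6 steps of +1 and 4 steps of -1.
Number of such sequences: C(10,6) = 210
Each has probability (1/3)^6 · (2/3)^4 = 16/59049
P = 210 · 16/59049 = 1120/19683

Answer: 1120/19683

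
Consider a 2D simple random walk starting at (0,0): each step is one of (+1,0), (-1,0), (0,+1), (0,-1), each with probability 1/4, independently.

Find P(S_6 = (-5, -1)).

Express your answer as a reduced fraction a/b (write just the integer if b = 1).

Let h be the number of horizontal steps (so 6-h are vertical). To end at (-5,-1) need (h-5)/2 right-steps and ((6-h)-1)/2 up-steps.
Sum over h with 5 ≤ h ≤ 5, h ≡ 1 (mod 2), 6-h ≡ 1 (mod 2):
h=5: C(6,5)·C(5,0)·C(1,0) = 6·1·1 = 6
Total favorable: 6
Total paths: 4^6 = 4096
P = 6/4096 = 3/2048

Answer: 3/2048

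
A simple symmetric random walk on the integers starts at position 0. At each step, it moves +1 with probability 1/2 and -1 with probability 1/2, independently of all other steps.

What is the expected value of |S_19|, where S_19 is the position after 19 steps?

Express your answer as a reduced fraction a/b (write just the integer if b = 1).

S_19 takes values m ≡ 1 (mod 2) with |m| ≤ 19; P(S_19=m) = C(19,(19+m)/2)/2^19.
Total paths: 2^19 = 524288
Distribution: P(S=-19)=1/524288, P(S=-17)=19/524288, P(S=-15)=171/524288, P(S=-13)=969/524288, P(S=-11)=3876/524288, P(S=-9)=11628/524288, P(S=-7)=27132/524288, P(S=-5)=50388/524288, P(S=-3)=75582/524288, P(S=-1)=92378/524288, P(S=1)=92378/524288, P(S=3)=75582/524288, P(S=5)=50388/524288, P(S=7)=27132/524288, P(S=9)=11628/524288, P(S=11)=3876/524288, P(S=13)=969/524288, P(S=15)=171/524288, P(S=17)=19/524288, P(S=19)=1/524288
E[|S_19|] = Σ_m |m|·P(S_19=m) = 1847560/524288 = 230945/65536

Answer: 230945/65536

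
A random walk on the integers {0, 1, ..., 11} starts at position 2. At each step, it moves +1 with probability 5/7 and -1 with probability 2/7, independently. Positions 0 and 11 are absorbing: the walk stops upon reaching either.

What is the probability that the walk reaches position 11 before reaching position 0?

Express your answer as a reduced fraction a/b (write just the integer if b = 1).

Answer: 13671875/16275359

Derivation:
Biased walk: p = 5/7, q = 2/7, r = q/p = 2/5
Gambler's ruin: P(hit 11 before 0 | start at 2) = (1 - r^a)/(1 - r^N)
r^2 = 4/25; r^11 = 2048/48828125
P = (1 - 4/25) / (1 - 2048/48828125) = 21/25 / 48826077/48828125 = 13671875/16275359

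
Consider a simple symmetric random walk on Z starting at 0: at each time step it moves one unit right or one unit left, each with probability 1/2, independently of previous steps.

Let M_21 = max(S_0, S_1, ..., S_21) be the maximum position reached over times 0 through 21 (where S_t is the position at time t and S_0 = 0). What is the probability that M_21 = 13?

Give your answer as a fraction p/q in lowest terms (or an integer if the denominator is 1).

Answer: 5985/2097152

Derivation:
Let M_21 = max(S_0,...,S_21). Use the reflection principle: for j ≥ 1, #{paths with M_21 ≥ j} = #{S_21 ≥ j} + #{S_21 ≥ j+1}.
By reflection, #{M_21 ≥ 13} = #{S_21 ≥ 13} + #{S_21 ≥ 14} = 7547 + 1562 = 9109.
#{M_21 ≥ 14} = #{S_21 ≥ 14} + #{S_21 ≥ 15} = 1562 + 1562 = 3124.
#{M_21 = 13} = 9109 - 3124 = 5985.
P(M_21 = 13) = 5985/2097152 = 5985/2097152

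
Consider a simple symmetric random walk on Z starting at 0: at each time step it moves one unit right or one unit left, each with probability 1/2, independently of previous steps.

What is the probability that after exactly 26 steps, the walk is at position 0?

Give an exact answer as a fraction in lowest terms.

To return to 0 after 26 steps: need exactly 13 steps of +1 and 13 of -1.
Favorable paths: C(26,13) = 10400600
Total paths: 2^26 = 67108864
P = 10400600/67108864 = 1300075/8388608

Answer: 1300075/8388608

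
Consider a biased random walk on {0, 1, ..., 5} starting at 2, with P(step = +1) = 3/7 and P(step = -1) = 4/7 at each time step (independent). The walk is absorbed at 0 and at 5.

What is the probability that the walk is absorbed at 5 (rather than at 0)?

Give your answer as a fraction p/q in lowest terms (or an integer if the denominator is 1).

Answer: 189/781

Derivation:
Biased walk: p = 3/7, q = 4/7, r = q/p = 4/3
Gambler's ruin: P(hit 5 before 0 | start at 2) = (1 - r^a)/(1 - r^N)
r^2 = 16/9; r^5 = 1024/243
P = (1 - 16/9) / (1 - 1024/243) = -7/9 / -781/243 = 189/781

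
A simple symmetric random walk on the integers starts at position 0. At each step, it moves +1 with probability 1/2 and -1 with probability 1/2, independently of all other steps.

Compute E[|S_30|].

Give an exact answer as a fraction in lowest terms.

Answer: 145422675/33554432

Derivation:
S_30 takes values m ≡ 0 (mod 2) with |m| ≤ 30; P(S_30=m) = C(30,(30+m)/2)/2^30.
Total paths: 2^30 = 1073741824
Distribution: P(S=-30)=1/1073741824, P(S=-28)=30/1073741824, P(S=-26)=435/1073741824, P(S=-24)=4060/1073741824, P(S=-22)=27405/1073741824, P(S=-20)=142506/1073741824, P(S=-18)=593775/1073741824, P(S=-16)=2035800/1073741824, P(S=-14)=5852925/1073741824, P(S=-12)=14307150/1073741824, P(S=-10)=30045015/1073741824, P(S=-8)=54627300/1073741824, P(S=-6)=86493225/1073741824, P(S=-4)=119759850/1073741824, P(S=-2)=145422675/1073741824, P(S=0)=155117520/1073741824, P(S=2)=145422675/1073741824, P(S=4)=119759850/1073741824, P(S=6)=86493225/1073741824, P(S=8)=54627300/1073741824, P(S=10)=30045015/1073741824, P(S=12)=14307150/1073741824, P(S=14)=5852925/1073741824, P(S=16)=2035800/1073741824, P(S=18)=593775/1073741824, P(S=20)=142506/1073741824, P(S=22)=27405/1073741824, P(S=24)=4060/1073741824, P(S=26)=435/1073741824, P(S=28)=30/1073741824, P(S=30)=1/1073741824
E[|S_30|] = Σ_m |m|·P(S_30=m) = 4653525600/1073741824 = 145422675/33554432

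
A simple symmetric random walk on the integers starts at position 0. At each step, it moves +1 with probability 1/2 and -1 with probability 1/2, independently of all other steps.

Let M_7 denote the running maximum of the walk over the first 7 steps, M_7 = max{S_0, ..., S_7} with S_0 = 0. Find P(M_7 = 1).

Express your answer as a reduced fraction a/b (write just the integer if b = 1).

Let M_7 = max(S_0,...,S_7). Use the reflection principle: for j ≥ 1, #{paths with M_7 ≥ j} = #{S_7 ≥ j} + #{S_7 ≥ j+1}.
By reflection, #{M_7 ≥ 1} = #{S_7 ≥ 1} + #{S_7 ≥ 2} = 64 + 29 = 93.
#{M_7 ≥ 2} = #{S_7 ≥ 2} + #{S_7 ≥ 3} = 29 + 29 = 58.
#{M_7 = 1} = 93 - 58 = 35.
P(M_7 = 1) = 35/128 = 35/128

Answer: 35/128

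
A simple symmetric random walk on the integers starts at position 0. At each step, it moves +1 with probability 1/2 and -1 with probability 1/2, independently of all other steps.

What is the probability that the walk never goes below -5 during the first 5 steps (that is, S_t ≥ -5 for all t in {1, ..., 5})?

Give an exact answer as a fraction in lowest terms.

Let f(t,s) = #length-t paths at position s with S_1..S_t all ≥ -5.
f(t,s) = f(t-1,s-1) + f(t-1,s+1) for s ≥ -5; f(t,s) = 0 for s < -5.
t=0: f(0,0)=1
t=1: f(1,-1)=1 f(1,1)=1
t=2: f(2,-2)=1 f(2,0)=2 f(2,2)=1
t=3: f(3,-3)=1 f(3,-1)=3 f(3,1)=3 f(3,3)=1
t=4: f(4,-4)=1 f(4,-2)=4 f(4,0)=6 f(4,2)=4 f(4,4)=1
t=5: f(5,-5)=1 f(5,-3)=5 f(5,-1)=10 f(5,1)=10 f(5,3)=5 f(5,5)=1
Σ_s f(5,s) = 32
P = 32/32 = 1

Answer: 1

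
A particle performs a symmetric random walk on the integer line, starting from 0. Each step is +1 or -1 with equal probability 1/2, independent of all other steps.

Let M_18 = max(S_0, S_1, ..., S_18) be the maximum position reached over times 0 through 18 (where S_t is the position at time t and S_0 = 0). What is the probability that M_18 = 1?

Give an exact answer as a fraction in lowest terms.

Let M_18 = max(S_0,...,S_18). Use the reflection principle: for j ≥ 1, #{paths with M_18 ≥ j} = #{S_18 ≥ j} + #{S_18 ≥ j+1}.
By reflection, #{M_18 ≥ 1} = #{S_18 ≥ 1} + #{S_18 ≥ 2} = 106762 + 106762 = 213524.
#{M_18 ≥ 2} = #{S_18 ≥ 2} + #{S_18 ≥ 3} = 106762 + 63004 = 169766.
#{M_18 = 1} = 213524 - 169766 = 43758.
P(M_18 = 1) = 43758/262144 = 21879/131072

Answer: 21879/131072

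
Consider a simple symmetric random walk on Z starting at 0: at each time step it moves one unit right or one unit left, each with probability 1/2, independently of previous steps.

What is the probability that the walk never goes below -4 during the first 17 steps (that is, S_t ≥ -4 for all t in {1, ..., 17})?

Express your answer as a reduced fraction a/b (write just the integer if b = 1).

Answer: 24973/32768

Derivation:
Let f(t,s) = #length-t paths at position s with S_1..S_t all ≥ -4.
f(t,s) = f(t-1,s-1) + f(t-1,s+1) for s ≥ -4; f(t,s) = 0 for s < -4.
t=0: f(0,0)=1
t=1: f(1,-1)=1 f(1,1)=1
t=2: f(2,-2)=1 f(2,0)=2 f(2,2)=1
t=3: f(3,-3)=1 f(3,-1)=3 f(3,1)=3 f(3,3)=1
t=4: f(4,-4)=1 f(4,-2)=4 f(4,0)=6 f(4,2)=4 f(4,4)=1
t=5: f(5,-3)=5 f(5,-1)=10 f(5,1)=10 f(5,3)=5 f(5,5)=1
t=6: f(6,-4)=5 f(6,-2)=15 f(6,0)=20 f(6,2)=15 f(6,4)=6 f(6,6)=1
t=7: f(7,-3)=20 f(7,-1)=35 f(7,1)=35 f(7,3)=21 f(7,5)=7 f(7,7)=1
t=8: f(8,-4)=20 f(8,-2)=55 f(8,0)=70 f(8,2)=56 f(8,4)=28 f(8,6)=8 f(8,8)=1
t=9: f(9,-3)=75 f(9,-1)=125 f(9,1)=126 f(9,3)=84 f(9,5)=36 f(9,7)=9 f(9,9)=1
t=10: f(10,-4)=75 f(10,-2)=200 f(10,0)=251 f(10,2)=210 f(10,4)=120 f(10,6)=45 f(10,8)=10 f(10,10)=1
t=11: f(11,-3)=275 f(11,-1)=451 f(11,1)=461 f(11,3)=330 f(11,5)=165 f(11,7)=55 f(11,9)=11 f(11,11)=1
t=12: f(12,-4)=275 f(12,-2)=726 f(12,0)=912 f(12,2)=791 f(12,4)=495 f(12,6)=220 f(12,8)=66 f(12,10)=12 f(12,12)=1
t=13: f(13,-3)=1001 f(13,-1)=1638 f(13,1)=1703 f(13,3)=1286 f(13,5)=715 f(13,7)=286 f(13,9)=78 f(13,11)=13 f(13,13)=1
t=14: f(14,-4)=1001 f(14,-2)=2639 f(14,0)=3341 f(14,2)=2989 f(14,4)=2001 f(14,6)=1001 f(14,8)=364 f(14,10)=91 f(14,12)=14 f(14,14)=1
t=15: f(15,-3)=3640 f(15,-1)=5980 f(15,1)=6330 f(15,3)=4990 f(15,5)=3002 f(15,7)=1365 f(15,9)=455 f(15,11)=105 f(15,13)=15 f(15,15)=1
t=16: f(16,-4)=3640 f(16,-2)=9620 f(16,0)=12310 f(16,2)=11320 f(16,4)=7992 f(16,6)=4367 f(16,8)=1820 f(16,10)=560 f(16,12)=120 f(16,14)=16 f(16,16)=1
t=17: f(17,-3)=13260 f(17,-1)=21930 f(17,1)=23630 f(17,3)=19312 f(17,5)=12359 f(17,7)=6187 f(17,9)=2380 f(17,11)=680 f(17,13)=136 f(17,15)=17 f(17,17)=1
Σ_s f(17,s) = 99892
P = 99892/131072 = 24973/32768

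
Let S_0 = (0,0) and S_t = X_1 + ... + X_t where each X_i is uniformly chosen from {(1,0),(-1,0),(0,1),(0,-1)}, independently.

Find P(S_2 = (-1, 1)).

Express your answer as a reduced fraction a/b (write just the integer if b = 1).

Let h be the number of horizontal steps (so 2-h are vertical). To end at (-1,1) need (h-1)/2 right-steps and ((2-h)+1)/2 up-steps.
Sum over h with 1 ≤ h ≤ 1, h ≡ 1 (mod 2), 2-h ≡ 1 (mod 2):
h=1: C(2,1)·C(1,0)·C(1,1) = 2·1·1 = 2
Total favorable: 2
Total paths: 4^2 = 16
P = 2/16 = 1/8

Answer: 1/8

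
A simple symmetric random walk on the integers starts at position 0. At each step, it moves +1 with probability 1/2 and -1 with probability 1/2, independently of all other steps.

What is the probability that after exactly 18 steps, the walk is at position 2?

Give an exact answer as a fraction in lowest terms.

Answer: 21879/131072

Derivation:
To reach position 2 after 18 steps: need 10 steps of +1 and 8 of -1.
Favorable paths: C(18,10) = 43758
Total paths: 2^18 = 262144
P = 43758/262144 = 21879/131072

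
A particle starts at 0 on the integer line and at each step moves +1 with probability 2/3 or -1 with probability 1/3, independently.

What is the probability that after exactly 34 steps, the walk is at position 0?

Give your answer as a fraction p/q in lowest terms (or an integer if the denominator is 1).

Answer: 11328534609920/617673396283947

Derivation:
To be at 0 after 34 steps: need exactly 17 steps of +1 and 17 of -1.
Number of such sequences: C(34,17) = 2333606220
Each has probability (2/3)^17 · (1/3)^17 = 131072/16677181699666569
P = 2333606220 · 131072/16677181699666569 = 11328534609920/617673396283947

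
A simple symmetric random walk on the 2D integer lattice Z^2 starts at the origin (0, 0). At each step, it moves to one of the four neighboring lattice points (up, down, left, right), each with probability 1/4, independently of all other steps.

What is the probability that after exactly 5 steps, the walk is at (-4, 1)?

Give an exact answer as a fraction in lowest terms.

Let h be the number of horizontal steps (so 5-h are vertical). To end at (-4,1) need (h-4)/2 right-steps and ((5-h)+1)/2 up-steps.
Sum over h with 4 ≤ h ≤ 4, h ≡ 0 (mod 2), 5-h ≡ 1 (mod 2):
h=4: C(5,4)·C(4,0)·C(1,1) = 5·1·1 = 5
Total favorable: 5
Total paths: 4^5 = 1024
P = 5/1024 = 5/1024

Answer: 5/1024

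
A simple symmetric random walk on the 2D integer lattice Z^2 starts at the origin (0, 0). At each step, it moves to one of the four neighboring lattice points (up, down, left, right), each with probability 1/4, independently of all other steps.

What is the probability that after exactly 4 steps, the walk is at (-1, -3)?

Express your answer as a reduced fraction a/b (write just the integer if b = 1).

Let h be the number of horizontal steps (so 4-h are vertical). To end at (-1,-3) need (h-1)/2 right-steps and ((4-h)-3)/2 up-steps.
Sum over h with 1 ≤ h ≤ 1, h ≡ 1 (mod 2), 4-h ≡ 1 (mod 2):
h=1: C(4,1)·C(1,0)·C(3,0) = 4·1·1 = 4
Total favorable: 4
Total paths: 4^4 = 256
P = 4/256 = 1/64

Answer: 1/64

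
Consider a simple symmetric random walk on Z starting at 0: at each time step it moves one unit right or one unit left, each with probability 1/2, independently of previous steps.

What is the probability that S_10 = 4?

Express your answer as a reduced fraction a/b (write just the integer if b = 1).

To reach position 4 after 10 steps: need 7 steps of +1 and 3 of -1.
Favorable paths: C(10,7) = 120
Total paths: 2^10 = 1024
P = 120/1024 = 15/128

Answer: 15/128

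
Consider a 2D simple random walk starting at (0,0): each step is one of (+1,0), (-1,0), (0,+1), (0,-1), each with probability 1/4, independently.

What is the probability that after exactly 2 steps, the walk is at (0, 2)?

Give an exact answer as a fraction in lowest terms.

Answer: 1/16

Derivation:
Let h be the number of horizontal steps (so 2-h are vertical). To end at (0,2) need (h+0)/2 right-steps and ((2-h)+2)/2 up-steps.
Sum over h with 0 ≤ h ≤ 0, h ≡ 0 (mod 2), 2-h ≡ 0 (mod 2):
h=0: C(2,0)·C(0,0)·C(2,2) = 1·1·1 = 1
Total favorable: 1
Total paths: 4^2 = 16
P = 1/16 = 1/16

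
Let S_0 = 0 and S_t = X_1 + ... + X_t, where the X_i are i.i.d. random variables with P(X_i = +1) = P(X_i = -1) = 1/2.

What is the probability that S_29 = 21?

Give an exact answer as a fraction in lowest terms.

To reach position 21 after 29 steps: need 25 steps of +1 and 4 of -1.
Favorable paths: C(29,25) = 23751
Total paths: 2^29 = 536870912
P = 23751/536870912 = 23751/536870912

Answer: 23751/536870912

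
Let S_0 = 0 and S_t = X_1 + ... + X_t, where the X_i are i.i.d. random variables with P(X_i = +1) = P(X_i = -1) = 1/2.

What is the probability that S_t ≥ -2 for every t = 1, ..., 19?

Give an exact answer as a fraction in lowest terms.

Let f(t,s) = #length-t paths at position s with S_1..S_t all ≥ -2.
f(t,s) = f(t-1,s-1) + f(t-1,s+1) for s ≥ -2; f(t,s) = 0 for s < -2.
t=0: f(0,0)=1
t=1: f(1,-1)=1 f(1,1)=1
t=2: f(2,-2)=1 f(2,0)=2 f(2,2)=1
t=3: f(3,-1)=3 f(3,1)=3 f(3,3)=1
t=4: f(4,-2)=3 f(4,0)=6 f(4,2)=4 f(4,4)=1
t=5: f(5,-1)=9 f(5,1)=10 f(5,3)=5 f(5,5)=1
t=6: f(6,-2)=9 f(6,0)=19 f(6,2)=15 f(6,4)=6 f(6,6)=1
t=7: f(7,-1)=28 f(7,1)=34 f(7,3)=21 f(7,5)=7 f(7,7)=1
t=8: f(8,-2)=28 f(8,0)=62 f(8,2)=55 f(8,4)=28 f(8,6)=8 f(8,8)=1
t=9: f(9,-1)=90 f(9,1)=117 f(9,3)=83 f(9,5)=36 f(9,7)=9 f(9,9)=1
t=10: f(10,-2)=90 f(10,0)=207 f(10,2)=200 f(10,4)=119 f(10,6)=45 f(10,8)=10 f(10,10)=1
t=11: f(11,-1)=297 f(11,1)=407 f(11,3)=319 f(11,5)=164 f(11,7)=55 f(11,9)=11 f(11,11)=1
t=12: f(12,-2)=297 f(12,0)=704 f(12,2)=726 f(12,4)=483 f(12,6)=219 f(12,8)=66 f(12,10)=12 f(12,12)=1
t=13: f(13,-1)=1001 f(13,1)=1430 f(13,3)=1209 f(13,5)=702 f(13,7)=285 f(13,9)=78 f(13,11)=13 f(13,13)=1
t=14: f(14,-2)=1001 f(14,0)=2431 f(14,2)=2639 f(14,4)=1911 f(14,6)=987 f(14,8)=363 f(14,10)=91 f(14,12)=14 f(14,14)=1
t=15: f(15,-1)=3432 f(15,1)=5070 f(15,3)=4550 f(15,5)=2898 f(15,7)=1350 f(15,9)=454 f(15,11)=105 f(15,13)=15 f(15,15)=1
t=16: f(16,-2)=3432 f(16,0)=8502 f(16,2)=9620 f(16,4)=7448 f(16,6)=4248 f(16,8)=1804 f(16,10)=559 f(16,12)=120 f(16,14)=16 f(16,16)=1
t=17: f(17,-1)=11934 f(17,1)=18122 f(17,3)=17068 f(17,5)=11696 f(17,7)=6052 f(17,9)=2363 f(17,11)=679 f(17,13)=136 f(17,15)=17 f(17,17)=1
t=18: f(18,-2)=11934 f(18,0)=30056 f(18,2)=35190 f(18,4)=28764 f(18,6)=17748 f(18,8)=8415 f(18,10)=3042 f(18,12)=815 f(18,14)=153 f(18,16)=18 f(18,18)=1
t=19: f(19,-1)=41990 f(19,1)=65246 f(19,3)=63954 f(19,5)=46512 f(19,7)=26163 f(19,9)=11457 f(19,11)=3857 f(19,13)=968 f(19,15)=171 f(19,17)=19 f(19,19)=1
Σ_s f(19,s) = 260338
P = 260338/524288 = 130169/262144

Answer: 130169/262144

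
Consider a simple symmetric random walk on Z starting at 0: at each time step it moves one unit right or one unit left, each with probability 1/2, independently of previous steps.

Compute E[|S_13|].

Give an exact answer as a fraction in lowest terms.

Answer: 3003/1024

Derivation:
S_13 takes values m ≡ 1 (mod 2) with |m| ≤ 13; P(S_13=m) = C(13,(13+m)/2)/2^13.
Total paths: 2^13 = 8192
Distribution: P(S=-13)=1/8192, P(S=-11)=13/8192, P(S=-9)=78/8192, P(S=-7)=286/8192, P(S=-5)=715/8192, P(S=-3)=1287/8192, P(S=-1)=1716/8192, P(S=1)=1716/8192, P(S=3)=1287/8192, P(S=5)=715/8192, P(S=7)=286/8192, P(S=9)=78/8192, P(S=11)=13/8192, P(S=13)=1/8192
E[|S_13|] = Σ_m |m|·P(S_13=m) = 24024/8192 = 3003/1024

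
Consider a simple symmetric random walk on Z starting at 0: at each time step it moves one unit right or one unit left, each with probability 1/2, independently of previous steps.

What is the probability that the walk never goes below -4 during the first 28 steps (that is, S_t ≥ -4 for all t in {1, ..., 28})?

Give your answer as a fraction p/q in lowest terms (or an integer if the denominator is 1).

Let f(t,s) = #length-t paths at position s with S_1..S_t all ≥ -4.
f(t,s) = f(t-1,s-1) + f(t-1,s+1) for s ≥ -4; f(t,s) = 0 for s < -4.
t=0: f(0,0)=1
t=1: f(1,-1)=1 f(1,1)=1
t=2: f(2,-2)=1 f(2,0)=2 f(2,2)=1
t=3: f(3,-3)=1 f(3,-1)=3 f(3,1)=3 f(3,3)=1
t=4: f(4,-4)=1 f(4,-2)=4 f(4,0)=6 f(4,2)=4 f(4,4)=1
t=5: f(5,-3)=5 f(5,-1)=10 f(5,1)=10 f(5,3)=5 f(5,5)=1
t=6: f(6,-4)=5 f(6,-2)=15 f(6,0)=20 f(6,2)=15 f(6,4)=6 f(6,6)=1
t=7: f(7,-3)=20 f(7,-1)=35 f(7,1)=35 f(7,3)=21 f(7,5)=7 f(7,7)=1
t=8: f(8,-4)=20 f(8,-2)=55 f(8,0)=70 f(8,2)=56 f(8,4)=28 f(8,6)=8 f(8,8)=1
t=9: f(9,-3)=75 f(9,-1)=125 f(9,1)=126 f(9,3)=84 f(9,5)=36 f(9,7)=9 f(9,9)=1
t=10: f(10,-4)=75 f(10,-2)=200 f(10,0)=251 f(10,2)=210 f(10,4)=120 f(10,6)=45 f(10,8)=10 f(10,10)=1
t=11: f(11,-3)=275 f(11,-1)=451 f(11,1)=461 f(11,3)=330 f(11,5)=165 f(11,7)=55 f(11,9)=11 f(11,11)=1
t=12: f(12,-4)=275 f(12,-2)=726 f(12,0)=912 f(12,2)=791 f(12,4)=495 f(12,6)=220 f(12,8)=66 f(12,10)=12 f(12,12)=1
t=13: f(13,-3)=1001 f(13,-1)=1638 f(13,1)=1703 f(13,3)=1286 f(13,5)=715 f(13,7)=286 f(13,9)=78 f(13,11)=13 f(13,13)=1
t=14: f(14,-4)=1001 f(14,-2)=2639 f(14,0)=3341 f(14,2)=2989 f(14,4)=2001 f(14,6)=1001 f(14,8)=364 f(14,10)=91 f(14,12)=14 f(14,14)=1
t=15: f(15,-3)=3640 f(15,-1)=5980 f(15,1)=6330 f(15,3)=4990 f(15,5)=3002 f(15,7)=1365 f(15,9)=455 f(15,11)=105 f(15,13)=15 f(15,15)=1
t=16: f(16,-4)=3640 f(16,-2)=9620 f(16,0)=12310 f(16,2)=11320 f(16,4)=7992 f(16,6)=4367 f(16,8)=1820 f(16,10)=560 f(16,12)=120 f(16,14)=16 f(16,16)=1
t=17: f(17,-3)=13260 f(17,-1)=21930 f(17,1)=23630 f(17,3)=19312 f(17,5)=12359 f(17,7)=6187 f(17,9)=2380 f(17,11)=680 f(17,13)=136 f(17,15)=17 f(17,17)=1
t=18: f(18,-4)=13260 f(18,-2)=35190 f(18,0)=45560 f(18,2)=42942 f(18,4)=31671 f(18,6)=18546 f(18,8)=8567 f(18,10)=3060 f(18,12)=816 f(18,14)=153 f(18,16)=18 f(18,18)=1
t=19: f(19,-3)=48450 f(19,-1)=80750 f(19,1)=88502 f(19,3)=74613 f(19,5)=50217 f(19,7)=27113 f(19,9)=11627 f(19,11)=3876 f(19,13)=969 f(19,15)=171 f(19,17)=19 f(19,19)=1
t=20: f(20,-4)=48450 f(20,-2)=129200 f(20,0)=169252 f(20,2)=163115 f(20,4)=124830 f(20,6)=77330 f(20,8)=38740 f(20,10)=15503 f(20,12)=4845 f(20,14)=1140 f(20,16)=190 f(20,18)=20 f(20,20)=1
t=21: f(21,-3)=177650 f(21,-1)=298452 f(21,1)=332367 f(21,3)=287945 f(21,5)=202160 f(21,7)=116070 f(21,9)=54243 f(21,11)=20348 f(21,13)=5985 f(21,15)=1330 f(21,17)=210 f(21,19)=21 f(21,21)=1
t=22: f(22,-4)=177650 f(22,-2)=476102 f(22,0)=630819 f(22,2)=620312 f(22,4)=490105 f(22,6)=318230 f(22,8)=170313 f(22,10)=74591 f(22,12)=26333 f(22,14)=7315 f(22,16)=1540 f(22,18)=231 f(22,20)=22 f(22,22)=1
t=23: f(23,-3)=653752 f(23,-1)=1106921 f(23,1)=1251131 f(23,3)=1110417 f(23,5)=808335 f(23,7)=488543 f(23,9)=244904 f(23,11)=100924 f(23,13)=33648 f(23,15)=8855 f(23,17)=1771 f(23,19)=253 f(23,21)=23 f(23,23)=1
t=24: f(24,-4)=653752 f(24,-2)=1760673 f(24,0)=2358052 f(24,2)=2361548 f(24,4)=1918752 f(24,6)=1296878 f(24,8)=733447 f(24,10)=345828 f(24,12)=134572 f(24,14)=42503 f(24,16)=10626 f(24,18)=2024 f(24,20)=276 f(24,22)=24 f(24,24)=1
t=25: f(25,-3)=2414425 f(25,-1)=4118725 f(25,1)=4719600 f(25,3)=4280300 f(25,5)=3215630 f(25,7)=2030325 f(25,9)=1079275 f(25,11)=480400 f(25,13)=177075 f(25,15)=53129 f(25,17)=12650 f(25,19)=2300 f(25,21)=300 f(25,23)=25 f(25,25)=1
t=26: f(26,-4)=2414425 f(26,-2)=6533150 f(26,0)=8838325 f(26,2)=8999900 f(26,4)=7495930 f(26,6)=5245955 f(26,8)=3109600 f(26,10)=1559675 f(26,12)=657475 f(26,14)=230204 f(26,16)=65779 f(26,18)=14950 f(26,20)=2600 f(26,22)=325 f(26,24)=26 f(26,26)=1
t=27: f(27,-3)=8947575 f(27,-1)=15371475 f(27,1)=17838225 f(27,3)=16495830 f(27,5)=12741885 f(27,7)=8355555 f(27,9)=4669275 f(27,11)=2217150 f(27,13)=887679 f(27,15)=295983 f(27,17)=80729 f(27,19)=17550 f(27,21)=2925 f(27,23)=351 f(27,25)=27 f(27,27)=1
t=28: f(28,-4)=8947575 f(28,-2)=24319050 f(28,0)=33209700 f(28,2)=34334055 f(28,4)=29237715 f(28,6)=21097440 f(28,8)=13024830 f(28,10)=6886425 f(28,12)=3104829 f(28,14)=1183662 f(28,16)=376712 f(28,18)=98279 f(28,20)=20475 f(28,22)=3276 f(28,24)=378 f(28,26)=28 f(28,28)=1
Σ_s f(28,s) = 175844430
P = 175844430/268435456 = 87922215/134217728

Answer: 87922215/134217728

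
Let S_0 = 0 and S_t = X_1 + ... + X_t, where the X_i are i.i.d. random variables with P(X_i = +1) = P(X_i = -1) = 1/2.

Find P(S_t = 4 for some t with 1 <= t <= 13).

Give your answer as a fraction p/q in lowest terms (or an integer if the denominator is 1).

Count via complement. Let g(t,s) = #length-t paths at position s with S_1..S_t all ≠ 4.
g(t,s) = g(t-1,s-1) + g(t-1,s+1) for s ≠ 4; g(t,4) = 0.
t=0: g(0,0)=1
t=1: g(1,-1)=1 g(1,1)=1
t=2: g(2,-2)=1 g(2,0)=2 g(2,2)=1
t=3: g(3,-3)=1 g(3,-1)=3 g(3,1)=3 g(3,3)=1
t=4: g(4,-4)=1 g(4,-2)=4 g(4,0)=6 g(4,2)=4
t=5: g(5,-5)=1 g(5,-3)=5 g(5,-1)=10 g(5,1)=10 g(5,3)=4
t=6: g(6,-6)=1 g(6,-4)=6 g(6,-2)=15 g(6,0)=20 g(6,2)=14
t=7: g(7,-7)=1 g(7,-5)=7 g(7,-3)=21 g(7,-1)=35 g(7,1)=34 g(7,3)=14
t=8: g(8,-8)=1 g(8,-6)=8 g(8,-4)=28 g(8,-2)=56 g(8,0)=69 g(8,2)=48
t=9: g(9,-9)=1 g(9,-7)=9 g(9,-5)=36 g(9,-3)=84 g(9,-1)=125 g(9,1)=117 g(9,3)=48
t=10: g(10,-10)=1 g(10,-8)=10 g(10,-6)=45 g(10,-4)=120 g(10,-2)=209 g(10,0)=242 g(10,2)=165
t=11: g(11,-11)=1 g(11,-9)=11 g(11,-7)=55 g(11,-5)=165 g(11,-3)=329 g(11,-1)=451 g(11,1)=407 g(11,3)=165
t=12: g(12,-12)=1 g(12,-10)=12 g(12,-8)=66 g(12,-6)=220 g(12,-4)=494 g(12,-2)=780 g(12,0)=858 g(12,2)=572
t=13: g(13,-13)=1 g(13,-11)=13 g(13,-9)=78 g(13,-7)=286 g(13,-5)=714 g(13,-3)=1274 g(13,-1)=1638 g(13,1)=1430 g(13,3)=572
Paths never hitting 4: Σ_s g(13,s) = 6006
Paths hitting 4: 2^13 - 6006 = 2186
P = 2186/8192 = 1093/4096

Answer: 1093/4096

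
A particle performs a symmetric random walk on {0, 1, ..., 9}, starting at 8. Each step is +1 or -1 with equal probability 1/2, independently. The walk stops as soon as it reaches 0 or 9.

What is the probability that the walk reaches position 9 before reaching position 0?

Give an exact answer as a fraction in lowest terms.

Symmetric walk (p = 1/2): the harmonic-function argument gives P(hit 9 before 0 | start at 8) = a/N.
P = 8/9 = 8/9

Answer: 8/9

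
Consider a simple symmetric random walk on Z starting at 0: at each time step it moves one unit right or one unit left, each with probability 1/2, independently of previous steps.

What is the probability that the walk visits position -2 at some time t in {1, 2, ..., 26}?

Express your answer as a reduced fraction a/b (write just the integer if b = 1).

Count via complement. Let g(t,s) = #length-t paths at position s with S_1..S_t all ≠ -2.
g(t,s) = g(t-1,s-1) + g(t-1,s+1) for s ≠ -2; g(t,-2) = 0.
t=0: g(0,0)=1
t=1: g(1,-1)=1 g(1,1)=1
t=2: g(2,0)=2 g(2,2)=1
t=3: g(3,-1)=2 g(3,1)=3 g(3,3)=1
t=4: g(4,0)=5 g(4,2)=4 g(4,4)=1
t=5: g(5,-1)=5 g(5,1)=9 g(5,3)=5 g(5,5)=1
t=6: g(6,0)=14 g(6,2)=14 g(6,4)=6 g(6,6)=1
t=7: g(7,-1)=14 g(7,1)=28 g(7,3)=20 g(7,5)=7 g(7,7)=1
t=8: g(8,0)=42 g(8,2)=48 g(8,4)=27 g(8,6)=8 g(8,8)=1
t=9: g(9,-1)=42 g(9,1)=90 g(9,3)=75 g(9,5)=35 g(9,7)=9 g(9,9)=1
t=10: g(10,0)=132 g(10,2)=165 g(10,4)=110 g(10,6)=44 g(10,8)=10 g(10,10)=1
t=11: g(11,-1)=132 g(11,1)=297 g(11,3)=275 g(11,5)=154 g(11,7)=54 g(11,9)=11 g(11,11)=1
t=12: g(12,0)=429 g(12,2)=572 g(12,4)=429 g(12,6)=208 g(12,8)=65 g(12,10)=12 g(12,12)=1
t=13: g(13,-1)=429 g(13,1)=1001 g(13,3)=1001 g(13,5)=637 g(13,7)=273 g(13,9)=77 g(13,11)=13 g(13,13)=1
t=14: g(14,0)=1430 g(14,2)=2002 g(14,4)=1638 g(14,6)=910 g(14,8)=350 g(14,10)=90 g(14,12)=14 g(14,14)=1
t=15: g(15,-1)=1430 g(15,1)=3432 g(15,3)=3640 g(15,5)=2548 g(15,7)=1260 g(15,9)=440 g(15,11)=104 g(15,13)=15 g(15,15)=1
t=16: g(16,0)=4862 g(16,2)=7072 g(16,4)=6188 g(16,6)=3808 g(16,8)=1700 g(16,10)=544 g(16,12)=119 g(16,14)=16 g(16,16)=1
t=17: g(17,-1)=4862 g(17,1)=11934 g(17,3)=13260 g(17,5)=9996 g(17,7)=5508 g(17,9)=2244 g(17,11)=663 g(17,13)=135 g(17,15)=17 g(17,17)=1
t=18: g(18,0)=16796 g(18,2)=25194 g(18,4)=23256 g(18,6)=15504 g(18,8)=7752 g(18,10)=2907 g(18,12)=798 g(18,14)=152 g(18,16)=18 g(18,18)=1
t=19: g(19,-1)=16796 g(19,1)=41990 g(19,3)=48450 g(19,5)=38760 g(19,7)=23256 g(19,9)=10659 g(19,11)=3705 g(19,13)=950 g(19,15)=170 g(19,17)=19 g(19,19)=1
t=20: g(20,0)=58786 g(20,2)=90440 g(20,4)=87210 g(20,6)=62016 g(20,8)=33915 g(20,10)=14364 g(20,12)=4655 g(20,14)=1120 g(20,16)=189 g(20,18)=20 g(20,20)=1
t=21: g(21,-1)=58786 g(21,1)=149226 g(21,3)=177650 g(21,5)=149226 g(21,7)=95931 g(21,9)=48279 g(21,11)=19019 g(21,13)=5775 g(21,15)=1309 g(21,17)=209 g(21,19)=21 g(21,21)=1
t=22: g(22,0)=208012 g(22,2)=326876 g(22,4)=326876 g(22,6)=245157 g(22,8)=144210 g(22,10)=67298 g(22,12)=24794 g(22,14)=7084 g(22,16)=1518 g(22,18)=230 g(22,20)=22 g(22,22)=1
t=23: g(23,-1)=208012 g(23,1)=534888 g(23,3)=653752 g(23,5)=572033 g(23,7)=389367 g(23,9)=211508 g(23,11)=92092 g(23,13)=31878 g(23,15)=8602 g(23,17)=1748 g(23,19)=252 g(23,21)=23 g(23,23)=1
t=24: g(24,0)=742900 g(24,2)=1188640 g(24,4)=1225785 g(24,6)=961400 g(24,8)=600875 g(24,10)=303600 g(24,12)=123970 g(24,14)=40480 g(24,16)=10350 g(24,18)=2000 g(24,20)=275 g(24,22)=24 g(24,24)=1
t=25: g(25,-1)=742900 g(25,1)=1931540 g(25,3)=2414425 g(25,5)=2187185 g(25,7)=1562275 g(25,9)=904475 g(25,11)=427570 g(25,13)=164450 g(25,15)=50830 g(25,17)=12350 g(25,19)=2275 g(25,21)=299 g(25,23)=25 g(25,25)=1
t=26: g(26,0)=2674440 g(26,2)=4345965 g(26,4)=4601610 g(26,6)=3749460 g(26,8)=2466750 g(26,10)=1332045 g(26,12)=592020 g(26,14)=215280 g(26,16)=63180 g(26,18)=14625 g(26,20)=2574 g(26,22)=324 g(26,24)=26 g(26,26)=1
Paths never hitting -2: Σ_s g(26,s) = 20058300
Paths hitting -2: 2^26 - 20058300 = 47050564
P = 47050564/67108864 = 11762641/16777216

Answer: 11762641/16777216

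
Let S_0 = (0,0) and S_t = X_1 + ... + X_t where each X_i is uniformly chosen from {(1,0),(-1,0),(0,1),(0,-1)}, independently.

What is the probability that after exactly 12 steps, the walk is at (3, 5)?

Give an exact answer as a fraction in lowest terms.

Answer: 3267/1048576

Derivation:
Let h be the number of horizontal steps (so 12-h are vertical). To end at (3,5) need (h+3)/2 right-steps and ((12-h)+5)/2 up-steps.
Sum over h with 3 ≤ h ≤ 7, h ≡ 1 (mod 2), 12-h ≡ 1 (mod 2):
h=3: C(12,3)·C(3,3)·C(9,7) = 220·1·36 = 7920
h=5: C(12,5)·C(5,4)·C(7,6) = 792·5·7 = 27720
h=7: C(12,7)·C(7,5)·C(5,5) = 792·21·1 = 16632
Total favorable: 52272
Total paths: 4^12 = 16777216
P = 52272/16777216 = 3267/1048576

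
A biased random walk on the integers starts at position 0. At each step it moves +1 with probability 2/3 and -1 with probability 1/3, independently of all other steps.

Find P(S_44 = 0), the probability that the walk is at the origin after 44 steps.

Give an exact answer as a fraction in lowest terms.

To be at 0 after 44 steps: need exactly 22 steps of +1 and 22 of -1.
Number of such sequences: C(44,22) = 2104098963720
Each has probability (2/3)^22 · (1/3)^22 = 4194304/984770902183611232881
P = 2104098963720 · 4194304/984770902183611232881 = 2941743566642216960/328256967394537077627

Answer: 2941743566642216960/328256967394537077627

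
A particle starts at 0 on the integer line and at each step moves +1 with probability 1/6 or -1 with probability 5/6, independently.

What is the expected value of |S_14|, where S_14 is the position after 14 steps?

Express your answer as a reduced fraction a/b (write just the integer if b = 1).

Answer: 15242601773/1632586752

Derivation:
S_14 takes values m ≡ 0 (mod 2) with |m| ≤ 14; P(S_14=m) = C(14,(14+m)/2) · (1/6)^((14+m)/2) · (5/6)^((14-m)/2).
Distribution: P(S=-14)=6103515625/78364164096, P(S=-12)=8544921875/39182082048, P(S=-10)=22216796875/78364164096, P(S=-8)=4443359375/19591041024, P(S=-6)=9775390625/78364164096, P(S=-4)=1955078125/39182082048, P(S=-2)=391015625/26121388032, P(S=0)=11171875/3265173504, P(S=2)=15640625/26121388032, P(S=4)=3128125/39182082048, P(S=6)=625625/78364164096, P(S=8)=11375/19591041024, P(S=10)=2275/78364164096, P(S=12)=35/39182082048, P(S=14)=1/78364164096
E[|S_14|] = Σ_m |m|·P(S_14=m) = 15242601773/1632586752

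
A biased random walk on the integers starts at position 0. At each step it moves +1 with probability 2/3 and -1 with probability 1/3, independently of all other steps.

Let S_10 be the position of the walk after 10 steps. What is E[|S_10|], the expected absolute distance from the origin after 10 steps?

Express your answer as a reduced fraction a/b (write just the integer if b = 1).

S_10 takes values m ≡ 0 (mod 2) with |m| ≤ 10; P(S_10=m) = C(10,(10+m)/2) · (2/3)^((10+m)/2) · (1/3)^((10-m)/2).
Distribution: P(S=-10)=1/59049, P(S=-8)=20/59049, P(S=-6)=20/6561, P(S=-4)=320/19683, P(S=-2)=1120/19683, P(S=0)=896/6561, P(S=2)=4480/19683, P(S=4)=5120/19683, P(S=6)=1280/6561, P(S=8)=5120/59049, P(S=10)=1024/59049
E[|S_10|] = Σ_m |m|·P(S_10=m) = 220450/59049

Answer: 220450/59049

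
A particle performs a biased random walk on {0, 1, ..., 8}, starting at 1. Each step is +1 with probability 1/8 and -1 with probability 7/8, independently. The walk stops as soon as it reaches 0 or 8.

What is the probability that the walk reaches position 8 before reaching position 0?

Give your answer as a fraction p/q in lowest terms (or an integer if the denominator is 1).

Biased walk: p = 1/8, q = 7/8, r = q/p = 7
Gambler's ruin: P(hit 8 before 0 | start at 1) = (1 - r^a)/(1 - r^N)
r^1 = 7; r^8 = 5764801
P = (1 - 7) / (1 - 5764801) = -6 / -5764800 = 1/960800

Answer: 1/960800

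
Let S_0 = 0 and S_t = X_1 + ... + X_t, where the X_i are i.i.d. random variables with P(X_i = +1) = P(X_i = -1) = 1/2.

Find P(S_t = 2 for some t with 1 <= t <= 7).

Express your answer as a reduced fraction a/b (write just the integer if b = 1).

Answer: 29/64

Derivation:
Count via complement. Let g(t,s) = #length-t paths at position s with S_1..S_t all ≠ 2.
g(t,s) = g(t-1,s-1) + g(t-1,s+1) for s ≠ 2; g(t,2) = 0.
t=0: g(0,0)=1
t=1: g(1,-1)=1 g(1,1)=1
t=2: g(2,-2)=1 g(2,0)=2
t=3: g(3,-3)=1 g(3,-1)=3 g(3,1)=2
t=4: g(4,-4)=1 g(4,-2)=4 g(4,0)=5
t=5: g(5,-5)=1 g(5,-3)=5 g(5,-1)=9 g(5,1)=5
t=6: g(6,-6)=1 g(6,-4)=6 g(6,-2)=14 g(6,0)=14
t=7: g(7,-7)=1 g(7,-5)=7 g(7,-3)=20 g(7,-1)=28 g(7,1)=14
Paths never hitting 2: Σ_s g(7,s) = 70
Paths hitting 2: 2^7 - 70 = 58
P = 58/128 = 29/64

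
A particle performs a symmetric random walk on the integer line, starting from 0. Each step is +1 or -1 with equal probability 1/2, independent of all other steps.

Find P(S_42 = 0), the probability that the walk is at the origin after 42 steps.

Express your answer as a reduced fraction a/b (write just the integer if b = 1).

Answer: 67282234305/549755813888

Derivation:
To return to 0 after 42 steps: need exactly 21 steps of +1 and 21 of -1.
Favorable paths: C(42,21) = 538257874440
Total paths: 2^42 = 4398046511104
P = 538257874440/4398046511104 = 67282234305/549755813888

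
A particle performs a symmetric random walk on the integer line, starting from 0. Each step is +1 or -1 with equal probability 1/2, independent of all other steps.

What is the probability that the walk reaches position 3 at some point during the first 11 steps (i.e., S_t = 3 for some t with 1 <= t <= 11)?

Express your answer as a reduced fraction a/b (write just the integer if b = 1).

Count via complement. Let g(t,s) = #length-t paths at position s with S_1..S_t all ≠ 3.
g(t,s) = g(t-1,s-1) + g(t-1,s+1) for s ≠ 3; g(t,3) = 0.
t=0: g(0,0)=1
t=1: g(1,-1)=1 g(1,1)=1
t=2: g(2,-2)=1 g(2,0)=2 g(2,2)=1
t=3: g(3,-3)=1 g(3,-1)=3 g(3,1)=3
t=4: g(4,-4)=1 g(4,-2)=4 g(4,0)=6 g(4,2)=3
t=5: g(5,-5)=1 g(5,-3)=5 g(5,-1)=10 g(5,1)=9
t=6: g(6,-6)=1 g(6,-4)=6 g(6,-2)=15 g(6,0)=19 g(6,2)=9
t=7: g(7,-7)=1 g(7,-5)=7 g(7,-3)=21 g(7,-1)=34 g(7,1)=28
t=8: g(8,-8)=1 g(8,-6)=8 g(8,-4)=28 g(8,-2)=55 g(8,0)=62 g(8,2)=28
t=9: g(9,-9)=1 g(9,-7)=9 g(9,-5)=36 g(9,-3)=83 g(9,-1)=117 g(9,1)=90
t=10: g(10,-10)=1 g(10,-8)=10 g(10,-6)=45 g(10,-4)=119 g(10,-2)=200 g(10,0)=207 g(10,2)=90
t=11: g(11,-11)=1 g(11,-9)=11 g(11,-7)=55 g(11,-5)=164 g(11,-3)=319 g(11,-1)=407 g(11,1)=297
Paths never hitting 3: Σ_s g(11,s) = 1254
Paths hitting 3: 2^11 - 1254 = 794
P = 794/2048 = 397/1024

Answer: 397/1024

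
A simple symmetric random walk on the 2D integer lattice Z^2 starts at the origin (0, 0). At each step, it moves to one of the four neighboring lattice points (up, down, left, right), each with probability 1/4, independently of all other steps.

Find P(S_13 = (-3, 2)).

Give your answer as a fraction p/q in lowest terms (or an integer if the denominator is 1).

Answer: 306735/16777216

Derivation:
Let h be the number of horizontal steps (so 13-h are vertical). To end at (-3,2) need (h-3)/2 right-steps and ((13-h)+2)/2 up-steps.
Sum over h with 3 ≤ h ≤ 11, h ≡ 1 (mod 2), 13-h ≡ 0 (mod 2):
h=3: C(13,3)·C(3,0)·C(10,6) = 286·1·210 = 60060
h=5: C(13,5)·C(5,1)·C(8,5) = 1287·5·56 = 360360
h=7: C(13,7)·C(7,2)·C(6,4) = 1716·21·15 = 540540
h=9: C(13,9)·C(9,3)·C(4,3) = 715·84·4 = 240240
h=11: C(13,11)·C(11,4)·C(2,2) = 78·330·1 = 25740
Total favorable: 1226940
Total paths: 4^13 = 67108864
P = 1226940/67108864 = 306735/16777216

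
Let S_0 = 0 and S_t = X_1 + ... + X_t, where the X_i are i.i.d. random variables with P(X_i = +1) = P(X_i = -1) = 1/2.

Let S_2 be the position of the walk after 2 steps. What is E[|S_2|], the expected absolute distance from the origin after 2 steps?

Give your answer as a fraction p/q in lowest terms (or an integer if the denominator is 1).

Answer: 1

Derivation:
S_2 takes values m ≡ 0 (mod 2) with |m| ≤ 2; P(S_2=m) = C(2,(2+m)/2)/2^2.
Total paths: 2^2 = 4
Distribution: P(S=-2)=1/4, P(S=0)=2/4, P(S=2)=1/4
E[|S_2|] = Σ_m |m|·P(S_2=m) = 4/4 = 1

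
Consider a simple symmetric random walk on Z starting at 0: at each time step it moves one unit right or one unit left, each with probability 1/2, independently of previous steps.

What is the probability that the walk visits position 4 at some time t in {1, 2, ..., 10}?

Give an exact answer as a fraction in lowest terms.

Answer: 29/128

Derivation:
Count via complement. Let g(t,s) = #length-t paths at position s with S_1..S_t all ≠ 4.
g(t,s) = g(t-1,s-1) + g(t-1,s+1) for s ≠ 4; g(t,4) = 0.
t=0: g(0,0)=1
t=1: g(1,-1)=1 g(1,1)=1
t=2: g(2,-2)=1 g(2,0)=2 g(2,2)=1
t=3: g(3,-3)=1 g(3,-1)=3 g(3,1)=3 g(3,3)=1
t=4: g(4,-4)=1 g(4,-2)=4 g(4,0)=6 g(4,2)=4
t=5: g(5,-5)=1 g(5,-3)=5 g(5,-1)=10 g(5,1)=10 g(5,3)=4
t=6: g(6,-6)=1 g(6,-4)=6 g(6,-2)=15 g(6,0)=20 g(6,2)=14
t=7: g(7,-7)=1 g(7,-5)=7 g(7,-3)=21 g(7,-1)=35 g(7,1)=34 g(7,3)=14
t=8: g(8,-8)=1 g(8,-6)=8 g(8,-4)=28 g(8,-2)=56 g(8,0)=69 g(8,2)=48
t=9: g(9,-9)=1 g(9,-7)=9 g(9,-5)=36 g(9,-3)=84 g(9,-1)=125 g(9,1)=117 g(9,3)=48
t=10: g(10,-10)=1 g(10,-8)=10 g(10,-6)=45 g(10,-4)=120 g(10,-2)=209 g(10,0)=242 g(10,2)=165
Paths never hitting 4: Σ_s g(10,s) = 792
Paths hitting 4: 2^10 - 792 = 232
P = 232/1024 = 29/128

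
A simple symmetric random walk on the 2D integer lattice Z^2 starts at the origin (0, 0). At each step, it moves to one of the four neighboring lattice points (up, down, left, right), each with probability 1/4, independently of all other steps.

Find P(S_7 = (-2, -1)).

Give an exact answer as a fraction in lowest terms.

Answer: 735/16384

Derivation:
Let h be the number of horizontal steps (so 7-h are vertical). To end at (-2,-1) need (h-2)/2 right-steps and ((7-h)-1)/2 up-steps.
Sum over h with 2 ≤ h ≤ 6, h ≡ 0 (mod 2), 7-h ≡ 1 (mod 2):
h=2: C(7,2)·C(2,0)·C(5,2) = 21·1·10 = 210
h=4: C(7,4)·C(4,1)·C(3,1) = 35·4·3 = 420
h=6: C(7,6)·C(6,2)·C(1,0) = 7·15·1 = 105
Total favorable: 735
Total paths: 4^7 = 16384
P = 735/16384 = 735/16384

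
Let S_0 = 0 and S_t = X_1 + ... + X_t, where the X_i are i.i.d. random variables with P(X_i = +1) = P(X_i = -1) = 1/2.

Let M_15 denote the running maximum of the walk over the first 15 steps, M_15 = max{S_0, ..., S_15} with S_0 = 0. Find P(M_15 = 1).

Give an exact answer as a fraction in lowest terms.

Let M_15 = max(S_0,...,S_15). Use the reflection principle: for j ≥ 1, #{paths with M_15 ≥ j} = #{S_15 ≥ j} + #{S_15 ≥ j+1}.
By reflection, #{M_15 ≥ 1} = #{S_15 ≥ 1} + #{S_15 ≥ 2} = 16384 + 9949 = 26333.
#{M_15 ≥ 2} = #{S_15 ≥ 2} + #{S_15 ≥ 3} = 9949 + 9949 = 19898.
#{M_15 = 1} = 26333 - 19898 = 6435.
P(M_15 = 1) = 6435/32768 = 6435/32768

Answer: 6435/32768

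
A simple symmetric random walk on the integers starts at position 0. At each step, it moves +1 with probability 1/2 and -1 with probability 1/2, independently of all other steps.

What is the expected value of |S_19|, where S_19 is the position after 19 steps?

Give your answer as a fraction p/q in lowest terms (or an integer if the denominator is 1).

S_19 takes values m ≡ 1 (mod 2) with |m| ≤ 19; P(S_19=m) = C(19,(19+m)/2)/2^19.
Total paths: 2^19 = 524288
Distribution: P(S=-19)=1/524288, P(S=-17)=19/524288, P(S=-15)=171/524288, P(S=-13)=969/524288, P(S=-11)=3876/524288, P(S=-9)=11628/524288, P(S=-7)=27132/524288, P(S=-5)=50388/524288, P(S=-3)=75582/524288, P(S=-1)=92378/524288, P(S=1)=92378/524288, P(S=3)=75582/524288, P(S=5)=50388/524288, P(S=7)=27132/524288, P(S=9)=11628/524288, P(S=11)=3876/524288, P(S=13)=969/524288, P(S=15)=171/524288, P(S=17)=19/524288, P(S=19)=1/524288
E[|S_19|] = Σ_m |m|·P(S_19=m) = 1847560/524288 = 230945/65536

Answer: 230945/65536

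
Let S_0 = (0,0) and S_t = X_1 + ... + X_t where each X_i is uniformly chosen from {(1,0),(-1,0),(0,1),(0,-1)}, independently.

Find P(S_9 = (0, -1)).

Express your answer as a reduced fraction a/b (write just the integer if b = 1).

Answer: 3969/65536

Derivation:
Let h be the number of horizontal steps (so 9-h are vertical). To end at (0,-1) need (h+0)/2 right-steps and ((9-h)-1)/2 up-steps.
Sum over h with 0 ≤ h ≤ 8, h ≡ 0 (mod 2), 9-h ≡ 1 (mod 2):
h=0: C(9,0)·C(0,0)·C(9,4) = 1·1·126 = 126
h=2: C(9,2)·C(2,1)·C(7,3) = 36·2·35 = 2520
h=4: C(9,4)·C(4,2)·C(5,2) = 126·6·10 = 7560
h=6: C(9,6)·C(6,3)·C(3,1) = 84·20·3 = 5040
h=8: C(9,8)·C(8,4)·C(1,0) = 9·70·1 = 630
Total favorable: 15876
Total paths: 4^9 = 262144
P = 15876/262144 = 3969/65536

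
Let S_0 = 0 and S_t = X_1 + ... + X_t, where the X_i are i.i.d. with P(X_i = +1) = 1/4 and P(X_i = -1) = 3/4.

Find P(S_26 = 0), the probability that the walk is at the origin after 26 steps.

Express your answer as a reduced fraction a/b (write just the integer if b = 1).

Answer: 2072739474225/562949953421312

Derivation:
To be at 0 after 26 steps: need exactly 13 steps of +1 and 13 of -1.
Number of such sequences: C(26,13) = 10400600
Each has probability (1/4)^13 · (3/4)^13 = 1594323/4503599627370496
P = 10400600 · 1594323/4503599627370496 = 2072739474225/562949953421312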